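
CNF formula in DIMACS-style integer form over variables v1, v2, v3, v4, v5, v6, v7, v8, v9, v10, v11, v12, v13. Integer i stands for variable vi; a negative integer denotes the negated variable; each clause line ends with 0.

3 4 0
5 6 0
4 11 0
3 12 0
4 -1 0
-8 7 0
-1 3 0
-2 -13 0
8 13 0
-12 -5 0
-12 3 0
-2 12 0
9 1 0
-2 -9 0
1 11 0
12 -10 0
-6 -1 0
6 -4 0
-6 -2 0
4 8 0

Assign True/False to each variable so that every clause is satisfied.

v1 = False, v2 = False, v3 = True, v4 = True, v5 = False, v6 = True, v7 = True, v8 = False, v9 = True, v10 = False, v11 = True, v12 = False, v13 = True

Pure literal: v2 appears only negated; assign v2 = False.
v3 occurs only positively in the remaining clauses — set v3 = True.
Branch on v1: take v1 = False.
  then v9 is forced to True.
  then v11 is forced to True.
Branch on v4: take v4 = True.
  then v6 is forced to True.
Try v5 = False.
For the remaining variables, v7 = True, v8 = False, v10 = False, v12 = False, v13 = True works.
Check each clause:
  1. (v4 || v3) — v3 is true.
  2. (v5 || v6) — v6 is true.
  3. (v4 || v11) — v11 is true.
  4. (v12 || v3) — v3 is true.
  5. (v4 || !v1) — v4 is true.
  6. (!v8 || v7) — !v8 is true.
  7. (!v1 || v3) — v3 is true.
  8. (!v2 || !v13) — !v2 is true.
  9. (v8 || v13) — v13 is true.
  10. (!v12 || !v5) — !v5 is true.
  11. (!v12 || v3) — v3 is true.
  12. (!v2 || v12) — !v2 is true.
  13. (v9 || v1) — v9 is true.
  14. (!v9 || !v2) — !v2 is true.
  15. (v11 || v1) — v11 is true.
  16. (v12 || !v10) — !v10 is true.
  17. (!v6 || !v1) — !v1 is true.
  18. (v6 || !v4) — v6 is true.
  19. (!v2 || !v6) — !v2 is true.
  20. (v4 || v8) — v4 is true.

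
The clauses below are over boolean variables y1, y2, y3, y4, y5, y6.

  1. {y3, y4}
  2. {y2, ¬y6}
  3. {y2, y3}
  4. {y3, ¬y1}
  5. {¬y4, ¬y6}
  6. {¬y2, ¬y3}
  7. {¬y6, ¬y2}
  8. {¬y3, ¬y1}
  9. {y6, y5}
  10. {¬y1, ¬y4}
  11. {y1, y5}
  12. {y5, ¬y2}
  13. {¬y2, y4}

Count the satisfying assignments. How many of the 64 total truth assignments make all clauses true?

The models are:
  y1=0 y2=0 y3=1 y4=0 y5=1 y6=0
  y1=0 y2=0 y3=1 y4=1 y5=1 y6=0
  y1=0 y2=1 y3=0 y4=1 y5=1 y6=0
Count: 3.

3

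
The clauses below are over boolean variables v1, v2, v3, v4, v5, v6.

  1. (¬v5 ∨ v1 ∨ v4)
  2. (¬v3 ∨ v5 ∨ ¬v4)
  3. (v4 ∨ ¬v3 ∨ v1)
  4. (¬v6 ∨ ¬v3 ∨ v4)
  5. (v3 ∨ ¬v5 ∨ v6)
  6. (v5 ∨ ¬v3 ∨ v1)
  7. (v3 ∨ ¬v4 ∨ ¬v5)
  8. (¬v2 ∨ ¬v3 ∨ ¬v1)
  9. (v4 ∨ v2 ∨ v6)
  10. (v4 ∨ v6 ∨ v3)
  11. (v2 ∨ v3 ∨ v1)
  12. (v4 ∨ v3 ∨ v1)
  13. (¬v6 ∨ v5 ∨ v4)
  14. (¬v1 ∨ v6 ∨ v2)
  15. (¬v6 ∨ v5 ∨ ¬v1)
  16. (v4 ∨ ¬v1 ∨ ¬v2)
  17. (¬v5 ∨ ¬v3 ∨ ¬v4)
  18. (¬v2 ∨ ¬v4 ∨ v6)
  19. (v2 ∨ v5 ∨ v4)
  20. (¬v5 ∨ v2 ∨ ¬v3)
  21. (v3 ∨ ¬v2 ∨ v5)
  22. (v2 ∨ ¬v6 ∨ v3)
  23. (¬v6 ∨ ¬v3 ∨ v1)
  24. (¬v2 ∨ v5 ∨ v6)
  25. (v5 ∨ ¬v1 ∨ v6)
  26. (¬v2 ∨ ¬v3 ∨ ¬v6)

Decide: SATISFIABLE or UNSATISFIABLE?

UNSATISFIABLE

v3 = True:
  v4 = True:
    propagation gives v5=True; an empty clause results — contradiction.
  v4 = False:
    propagation gives v1=True, v6=False, v2=False; an empty clause results — contradiction.
v3 = False:
  v6 = True:
    propagation gives v2=True, v5=True, v4=False, v1=True; an empty clause results — contradiction.
  v6 = False:
    propagation gives v5=False, v4=True, v2=False, v1=True; an empty clause results — contradiction.
Every branch closes, so no satisfying assignment exists.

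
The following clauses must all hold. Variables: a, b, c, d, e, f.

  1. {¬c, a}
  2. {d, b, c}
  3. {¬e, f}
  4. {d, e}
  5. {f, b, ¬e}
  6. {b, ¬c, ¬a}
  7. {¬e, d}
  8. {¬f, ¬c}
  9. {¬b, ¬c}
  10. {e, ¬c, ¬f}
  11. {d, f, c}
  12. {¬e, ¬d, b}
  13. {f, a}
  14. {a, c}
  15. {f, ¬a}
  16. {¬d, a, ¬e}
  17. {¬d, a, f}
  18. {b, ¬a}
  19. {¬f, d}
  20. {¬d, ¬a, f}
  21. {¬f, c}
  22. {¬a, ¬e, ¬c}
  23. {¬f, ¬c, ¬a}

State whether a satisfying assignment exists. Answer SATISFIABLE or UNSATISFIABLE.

UNSATISFIABLE

f = True:
  propagation gives c=False; an empty clause results — contradiction.
f = False:
  propagation gives e=False, d=True, a=True; an empty clause results — contradiction.
Every branch closes, so no satisfying assignment exists.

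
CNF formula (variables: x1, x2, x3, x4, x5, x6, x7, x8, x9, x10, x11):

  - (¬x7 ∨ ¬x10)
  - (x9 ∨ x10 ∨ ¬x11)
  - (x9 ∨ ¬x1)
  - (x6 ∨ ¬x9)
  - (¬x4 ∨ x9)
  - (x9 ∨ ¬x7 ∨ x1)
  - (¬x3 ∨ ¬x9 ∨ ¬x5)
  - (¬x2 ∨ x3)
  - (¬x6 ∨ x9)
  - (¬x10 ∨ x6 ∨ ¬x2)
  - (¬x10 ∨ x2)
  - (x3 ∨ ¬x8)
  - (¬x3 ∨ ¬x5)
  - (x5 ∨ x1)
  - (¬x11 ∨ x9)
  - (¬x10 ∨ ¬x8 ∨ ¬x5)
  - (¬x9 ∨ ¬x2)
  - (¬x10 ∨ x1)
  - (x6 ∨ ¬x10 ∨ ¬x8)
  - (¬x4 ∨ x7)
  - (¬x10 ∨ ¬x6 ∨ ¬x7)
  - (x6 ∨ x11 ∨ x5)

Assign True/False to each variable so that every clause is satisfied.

x1=1  x2=0  x3=0  x4=0  x5=0  x6=1  x7=1  x8=0  x9=1  x10=0  x11=1

Check each clause:
  1. (¬x10 ∨ ¬x7) — ¬x10 is true.
  2. (¬x11 ∨ x10 ∨ x9) — x9 is true.
  3. (¬x1 ∨ x9) — x9 is true.
  4. (¬x9 ∨ x6) — x6 is true.
  5. (x9 ∨ ¬x4) — x9 is true.
  6. (x9 ∨ x1 ∨ ¬x7) — x1 is true.
  7. (¬x9 ∨ ¬x3 ∨ ¬x5) — ¬x5 is true.
  8. (x3 ∨ ¬x2) — ¬x2 is true.
  9. (x9 ∨ ¬x6) — x9 is true.
  10. (¬x2 ∨ ¬x10 ∨ x6) — ¬x10 is true.
  11. (¬x10 ∨ x2) — ¬x10 is true.
  12. (¬x8 ∨ x3) — ¬x8 is true.
  13. (¬x3 ∨ ¬x5) — ¬x5 is true.
  14. (x5 ∨ x1) — x1 is true.
  15. (¬x11 ∨ x9) — x9 is true.
  16. (¬x10 ∨ ¬x8 ∨ ¬x5) — ¬x8 is true.
  17. (¬x2 ∨ ¬x9) — ¬x2 is true.
  18. (x1 ∨ ¬x10) — x1 is true.
  19. (¬x8 ∨ x6 ∨ ¬x10) — ¬x8 is true.
  20. (¬x4 ∨ x7) — ¬x4 is true.
  21. (¬x7 ∨ ¬x6 ∨ ¬x10) — ¬x10 is true.
  22. (x11 ∨ x6 ∨ x5) — x11 is true.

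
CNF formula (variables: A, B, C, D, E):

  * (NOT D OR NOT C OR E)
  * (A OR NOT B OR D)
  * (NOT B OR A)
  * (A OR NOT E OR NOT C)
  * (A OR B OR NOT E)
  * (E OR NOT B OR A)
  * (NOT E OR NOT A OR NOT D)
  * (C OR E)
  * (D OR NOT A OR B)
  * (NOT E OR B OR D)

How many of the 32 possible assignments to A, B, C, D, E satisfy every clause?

4

The models are:
  A=F B=F C=T D=F E=F
  A=T B=T C=F D=F E=T
  A=T B=T C=T D=F E=F
  A=T B=T C=T D=F E=T
That's 4 in total.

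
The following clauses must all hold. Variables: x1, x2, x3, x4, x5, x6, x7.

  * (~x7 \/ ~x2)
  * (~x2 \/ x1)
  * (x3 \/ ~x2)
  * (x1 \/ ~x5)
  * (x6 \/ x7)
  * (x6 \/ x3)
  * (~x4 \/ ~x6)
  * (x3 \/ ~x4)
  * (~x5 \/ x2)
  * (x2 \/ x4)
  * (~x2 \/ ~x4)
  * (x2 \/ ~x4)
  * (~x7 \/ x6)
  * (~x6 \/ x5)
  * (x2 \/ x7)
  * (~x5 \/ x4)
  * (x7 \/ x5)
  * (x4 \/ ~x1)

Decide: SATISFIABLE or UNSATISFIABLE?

x2 = True:
  propagation gives x7=False, x1=True, x3=True, x6=True; an empty clause results — contradiction.
x2 = False:
  propagation gives x5=False, x4=True; an empty clause results — contradiction.
Every branch closes, so no satisfying assignment exists.

UNSATISFIABLE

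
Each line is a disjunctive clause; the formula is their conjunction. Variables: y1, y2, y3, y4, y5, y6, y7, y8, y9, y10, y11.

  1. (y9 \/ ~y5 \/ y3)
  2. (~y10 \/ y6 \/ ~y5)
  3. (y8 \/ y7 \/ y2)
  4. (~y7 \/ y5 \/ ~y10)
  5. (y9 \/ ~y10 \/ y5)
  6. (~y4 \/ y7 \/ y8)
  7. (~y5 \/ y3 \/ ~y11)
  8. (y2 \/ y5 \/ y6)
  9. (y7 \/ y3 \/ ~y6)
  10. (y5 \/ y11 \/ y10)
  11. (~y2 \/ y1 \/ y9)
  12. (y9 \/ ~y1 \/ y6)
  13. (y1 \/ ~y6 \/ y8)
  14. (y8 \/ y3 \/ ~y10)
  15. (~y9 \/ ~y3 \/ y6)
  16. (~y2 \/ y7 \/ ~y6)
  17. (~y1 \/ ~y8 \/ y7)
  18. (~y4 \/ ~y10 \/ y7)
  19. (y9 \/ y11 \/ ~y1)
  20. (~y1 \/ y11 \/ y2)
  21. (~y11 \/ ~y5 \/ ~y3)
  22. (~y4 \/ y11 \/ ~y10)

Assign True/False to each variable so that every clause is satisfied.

y4 occurs only negated in the remaining clauses — set y4 = False.
Set y1 = False and propagate.
Branch on y2: take y2 = True.
  then y9 is forced to True.
For the remaining variables, y3 = False, y5 = False, y6 = False, y7 = False, y8 = False, y10 = False, y11 = True works.

y1=F  y2=T  y3=F  y4=F  y5=F  y6=F  y7=F  y8=F  y9=T  y10=F  y11=T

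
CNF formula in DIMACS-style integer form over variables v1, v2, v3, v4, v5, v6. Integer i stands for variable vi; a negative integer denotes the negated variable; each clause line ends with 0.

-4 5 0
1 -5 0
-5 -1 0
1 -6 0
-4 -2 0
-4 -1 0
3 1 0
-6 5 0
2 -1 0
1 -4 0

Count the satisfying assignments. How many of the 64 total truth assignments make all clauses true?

The models are:
  v1=0 v2=0 v3=1 v4=0 v5=0 v6=0
  v1=0 v2=1 v3=1 v4=0 v5=0 v6=0
  v1=1 v2=1 v3=0 v4=0 v5=0 v6=0
  v1=1 v2=1 v3=1 v4=0 v5=0 v6=0
Count: 4.

4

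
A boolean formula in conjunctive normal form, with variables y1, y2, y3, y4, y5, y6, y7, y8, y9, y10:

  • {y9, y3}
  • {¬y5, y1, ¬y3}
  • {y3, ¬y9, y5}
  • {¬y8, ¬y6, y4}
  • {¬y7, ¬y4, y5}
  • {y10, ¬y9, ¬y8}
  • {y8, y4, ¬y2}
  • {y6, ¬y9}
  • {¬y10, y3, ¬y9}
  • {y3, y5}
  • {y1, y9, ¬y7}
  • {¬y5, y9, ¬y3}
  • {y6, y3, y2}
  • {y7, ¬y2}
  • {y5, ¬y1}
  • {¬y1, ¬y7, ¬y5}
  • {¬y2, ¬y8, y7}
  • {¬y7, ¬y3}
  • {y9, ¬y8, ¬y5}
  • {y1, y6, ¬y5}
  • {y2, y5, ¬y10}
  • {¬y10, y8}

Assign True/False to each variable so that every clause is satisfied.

y1 = 0, y2 = 0, y3 = 1, y4 = 1, y5 = 0, y6 = 1, y7 = 0, y8 = 0, y9 = 1, y10 = 0

Check each clause:
  1. {y9, y3} — y9 is true.
  2. {y1, ¬y5, ¬y3} — ¬y5 is true.
  3. {¬y9, y5, y3} — y3 is true.
  4. {¬y6, y4, ¬y8} — ¬y8 is true.
  5. {¬y4, y5, ¬y7} — ¬y7 is true.
  6. {¬y9, ¬y8, y10} — ¬y8 is true.
  7. {¬y2, y4, y8} — y4 is true.
  8. {¬y9, y6} — y6 is true.
  9. {¬y10, y3, ¬y9} — y3 is true.
  10. {y3, y5} — y3 is true.
  11. {¬y7, y9, y1} — ¬y7 is true.
  12. {y9, ¬y3, ¬y5} — y9 is true.
  13. {y3, y2, y6} — y3 is true.
  14. {¬y2, y7} — ¬y2 is true.
  15. {¬y1, y5} — ¬y1 is true.
  16. {¬y1, ¬y7, ¬y5} — ¬y7 is true.
  17. {¬y8, y7, ¬y2} — ¬y8 is true.
  18. {¬y3, ¬y7} — ¬y7 is true.
  19. {¬y8, ¬y5, y9} — ¬y8 is true.
  20. {y1, y6, ¬y5} — ¬y5 is true.
  21. {y2, y5, ¬y10} — ¬y10 is true.
  22. {¬y10, y8} — ¬y10 is true.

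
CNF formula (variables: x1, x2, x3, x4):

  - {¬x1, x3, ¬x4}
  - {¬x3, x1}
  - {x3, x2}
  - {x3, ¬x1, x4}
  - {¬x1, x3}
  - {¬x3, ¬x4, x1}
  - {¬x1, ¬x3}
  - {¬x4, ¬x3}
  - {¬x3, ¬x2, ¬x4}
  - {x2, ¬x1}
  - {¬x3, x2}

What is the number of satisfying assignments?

2

Satisfying assignments:
  x1=0 x2=1 x3=0 x4=0
  x1=0 x2=1 x3=0 x4=1
Count: 2.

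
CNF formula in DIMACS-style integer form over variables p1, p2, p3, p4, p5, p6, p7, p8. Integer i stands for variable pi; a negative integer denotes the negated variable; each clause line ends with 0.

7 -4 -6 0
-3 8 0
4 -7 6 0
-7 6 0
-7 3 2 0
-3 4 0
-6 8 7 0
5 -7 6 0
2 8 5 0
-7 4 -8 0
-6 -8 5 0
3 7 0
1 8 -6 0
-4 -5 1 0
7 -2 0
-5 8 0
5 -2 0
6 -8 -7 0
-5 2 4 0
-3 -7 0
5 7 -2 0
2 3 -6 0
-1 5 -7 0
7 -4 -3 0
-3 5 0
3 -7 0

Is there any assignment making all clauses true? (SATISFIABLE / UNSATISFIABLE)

p7 = True:
  propagation gives p6=True, p3=False; an empty clause results — contradiction.
p7 = False:
  propagation gives p3=True, p8=True, p4=True; an empty clause results — contradiction.
Every branch closes, so no satisfying assignment exists.

UNSATISFIABLE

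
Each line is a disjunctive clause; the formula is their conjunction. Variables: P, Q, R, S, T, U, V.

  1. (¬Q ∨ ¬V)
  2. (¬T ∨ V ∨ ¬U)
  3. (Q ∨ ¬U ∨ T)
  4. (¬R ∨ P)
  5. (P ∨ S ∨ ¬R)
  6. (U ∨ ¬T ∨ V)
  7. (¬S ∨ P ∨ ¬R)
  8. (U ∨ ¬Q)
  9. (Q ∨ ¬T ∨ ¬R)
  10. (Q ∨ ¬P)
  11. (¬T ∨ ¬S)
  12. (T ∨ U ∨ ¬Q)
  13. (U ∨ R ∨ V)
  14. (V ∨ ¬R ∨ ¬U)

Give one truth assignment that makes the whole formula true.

P=T, Q=T, R=F, S=F, T=F, U=T, V=F

Check each clause:
  1. (¬V ∨ ¬Q) — ¬V is true.
  2. (V ∨ ¬U ∨ ¬T) — ¬T is true.
  3. (Q ∨ T ∨ ¬U) — Q is true.
  4. (¬R ∨ P) — P is true.
  5. (¬R ∨ S ∨ P) — P is true.
  6. (U ∨ V ∨ ¬T) — ¬T is true.
  7. (¬R ∨ ¬S ∨ P) — P is true.
  8. (U ∨ ¬Q) — U is true.
  9. (¬T ∨ ¬R ∨ Q) — Q is true.
  10. (Q ∨ ¬P) — Q is true.
  11. (¬T ∨ ¬S) — ¬T is true.
  12. (T ∨ U ∨ ¬Q) — U is true.
  13. (R ∨ V ∨ U) — U is true.
  14. (¬R ∨ ¬U ∨ V) — ¬R is true.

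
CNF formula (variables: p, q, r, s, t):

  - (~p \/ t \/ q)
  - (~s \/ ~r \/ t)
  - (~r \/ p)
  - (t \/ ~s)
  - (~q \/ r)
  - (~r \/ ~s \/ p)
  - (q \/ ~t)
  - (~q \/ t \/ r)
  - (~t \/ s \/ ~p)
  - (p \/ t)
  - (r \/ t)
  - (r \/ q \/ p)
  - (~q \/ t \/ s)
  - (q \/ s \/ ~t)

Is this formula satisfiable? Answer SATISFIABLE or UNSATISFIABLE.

Branch on p: take p = True.
For the remaining variables, q = True, r = True, s = True, t = True works.
Every clause has at least one true literal under this assignment.
So p=1, q=1, r=1, s=1, t=1 is a satisfying assignment.

SATISFIABLE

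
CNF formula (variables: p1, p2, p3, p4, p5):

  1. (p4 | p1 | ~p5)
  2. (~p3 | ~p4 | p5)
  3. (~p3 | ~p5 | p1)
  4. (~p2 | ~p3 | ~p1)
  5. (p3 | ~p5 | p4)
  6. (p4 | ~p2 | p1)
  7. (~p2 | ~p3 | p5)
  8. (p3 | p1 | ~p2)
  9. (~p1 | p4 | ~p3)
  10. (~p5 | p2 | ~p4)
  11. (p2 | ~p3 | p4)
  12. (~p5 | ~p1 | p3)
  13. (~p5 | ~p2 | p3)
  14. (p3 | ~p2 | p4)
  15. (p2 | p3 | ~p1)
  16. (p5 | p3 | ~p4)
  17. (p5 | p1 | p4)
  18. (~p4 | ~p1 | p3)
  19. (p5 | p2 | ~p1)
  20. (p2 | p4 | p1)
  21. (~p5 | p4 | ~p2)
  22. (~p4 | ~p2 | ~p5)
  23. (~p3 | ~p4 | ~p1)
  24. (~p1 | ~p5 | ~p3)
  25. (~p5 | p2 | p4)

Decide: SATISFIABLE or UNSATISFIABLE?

p3 = True:
  p4 = True:
    propagation gives p5=True, p1=True; an empty clause results — contradiction.
  p4 = False:
    propagation gives p1=False, p5=False; an empty clause results — contradiction.
p3 = False:
  p4 = True:
    propagation gives p5=True, p2=True; an empty clause results — contradiction.
  p4 = False:
    propagation gives p5=False, p2=False, p1=False; an empty clause results — contradiction.
Every branch closes, so no satisfying assignment exists.

UNSATISFIABLE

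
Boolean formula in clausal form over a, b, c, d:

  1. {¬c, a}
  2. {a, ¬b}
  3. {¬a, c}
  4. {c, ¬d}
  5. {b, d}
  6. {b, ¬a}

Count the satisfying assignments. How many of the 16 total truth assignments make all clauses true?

2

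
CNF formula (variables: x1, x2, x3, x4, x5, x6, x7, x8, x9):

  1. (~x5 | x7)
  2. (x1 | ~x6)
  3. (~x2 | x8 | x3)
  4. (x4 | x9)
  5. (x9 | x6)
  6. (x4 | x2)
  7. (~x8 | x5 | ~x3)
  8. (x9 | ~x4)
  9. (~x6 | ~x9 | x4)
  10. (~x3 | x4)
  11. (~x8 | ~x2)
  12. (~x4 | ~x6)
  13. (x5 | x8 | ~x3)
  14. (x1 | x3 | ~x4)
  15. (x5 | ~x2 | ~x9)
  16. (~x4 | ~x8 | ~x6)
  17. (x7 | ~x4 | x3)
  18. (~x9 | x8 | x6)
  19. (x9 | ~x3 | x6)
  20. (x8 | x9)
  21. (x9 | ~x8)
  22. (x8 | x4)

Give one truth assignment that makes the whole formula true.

x1 = True  x2 = False  x3 = False  x4 = True  x5 = True  x6 = False  x7 = True  x8 = True  x9 = True

Check each clause:
  1. (x7 | ~x5) — x7 is true.
  2. (~x6 | x1) — x1 is true.
  3. (x3 | x8 | ~x2) — x8 is true.
  4. (x9 | x4) — x9 is true.
  5. (x9 | x6) — x9 is true.
  6. (x4 | x2) — x4 is true.
  7. (x5 | ~x3 | ~x8) — x5 is true.
  8. (x9 | ~x4) — x9 is true.
  9. (x4 | ~x6 | ~x9) — ~x6 is true.
  10. (x4 | ~x3) — x4 is true.
  11. (~x2 | ~x8) — ~x2 is true.
  12. (~x4 | ~x6) — ~x6 is true.
  13. (x8 | ~x3 | x5) — x8 is true.
  14. (~x4 | x1 | x3) — x1 is true.
  15. (x5 | ~x9 | ~x2) — x5 is true.
  16. (~x4 | ~x8 | ~x6) — ~x6 is true.
  17. (x3 | ~x4 | x7) — x7 is true.
  18. (x8 | ~x9 | x6) — x8 is true.
  19. (~x3 | x6 | x9) — x9 is true.
  20. (x8 | x9) — x8 is true.
  21. (~x8 | x9) — x9 is true.
  22. (x8 | x4) — x8 is true.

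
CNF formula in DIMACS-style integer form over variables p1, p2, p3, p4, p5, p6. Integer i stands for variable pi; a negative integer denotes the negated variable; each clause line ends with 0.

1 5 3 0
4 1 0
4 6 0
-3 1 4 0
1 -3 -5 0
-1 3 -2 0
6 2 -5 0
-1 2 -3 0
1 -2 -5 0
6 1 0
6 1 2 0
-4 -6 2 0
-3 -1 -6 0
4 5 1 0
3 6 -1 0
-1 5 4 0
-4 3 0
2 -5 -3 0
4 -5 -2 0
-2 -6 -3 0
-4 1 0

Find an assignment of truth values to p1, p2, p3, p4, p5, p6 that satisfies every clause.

Branch on p1: take p1 = True.
Try p2 = True.
  then p3 is forced to True.
  then p6 is forced to False.
  then p4 is forced to True.
p5 is now unconstrained; take p5 = True.
Every clause has at least one true literal under this assignment.

p1 = T, p2 = T, p3 = T, p4 = T, p5 = T, p6 = F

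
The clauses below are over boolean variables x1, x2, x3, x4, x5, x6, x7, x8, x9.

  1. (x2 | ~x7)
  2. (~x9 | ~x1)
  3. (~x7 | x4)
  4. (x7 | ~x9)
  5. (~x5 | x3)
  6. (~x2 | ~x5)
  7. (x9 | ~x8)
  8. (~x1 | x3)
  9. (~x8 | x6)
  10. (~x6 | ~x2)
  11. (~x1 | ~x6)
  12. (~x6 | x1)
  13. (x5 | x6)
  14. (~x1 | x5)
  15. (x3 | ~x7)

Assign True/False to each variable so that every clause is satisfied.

x1=False, x2=False, x3=True, x4=False, x5=True, x6=False, x7=False, x8=False, x9=False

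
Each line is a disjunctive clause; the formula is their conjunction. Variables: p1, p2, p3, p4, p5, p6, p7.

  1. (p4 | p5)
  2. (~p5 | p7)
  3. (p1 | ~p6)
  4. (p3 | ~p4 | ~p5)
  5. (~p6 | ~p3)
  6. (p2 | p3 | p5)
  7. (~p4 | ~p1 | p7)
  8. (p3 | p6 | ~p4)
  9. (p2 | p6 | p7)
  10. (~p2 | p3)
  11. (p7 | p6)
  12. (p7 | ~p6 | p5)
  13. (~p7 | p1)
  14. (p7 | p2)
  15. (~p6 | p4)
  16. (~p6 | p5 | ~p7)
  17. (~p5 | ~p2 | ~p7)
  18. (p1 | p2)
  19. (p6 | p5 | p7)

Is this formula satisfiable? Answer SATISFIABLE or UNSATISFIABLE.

SATISFIABLE

Branch on p1: take p1 = True.
Set p2 = False and propagate.
  then p7 is forced to True.
Try p3 = False.
  then p5 is forced to True.
  then p4 is forced to False.
  then p6 is forced to False.
So p1=1, p2=0, p3=0, p4=0, p5=1, p6=0, p7=1 is a satisfying assignment.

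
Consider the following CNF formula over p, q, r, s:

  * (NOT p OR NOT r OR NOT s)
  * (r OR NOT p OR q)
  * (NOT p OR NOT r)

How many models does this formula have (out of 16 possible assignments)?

Split on p, then r.
  p=T, r=T: a clause becomes empty — 0.
  p=T, r=F: remaining (q,s) ∈ {(T,F); (T,T)} — 2.
  p=F, r=T: remaining (q,s) ∈ {(F,F); (F,T); (T,F); (T,T)} — 4.
  p=F, r=F: remaining (q,s) ∈ {(F,F); (F,T); (T,F); (T,T)} — 4.
Total: 0 + 2 + 4 + 4 = 10.

10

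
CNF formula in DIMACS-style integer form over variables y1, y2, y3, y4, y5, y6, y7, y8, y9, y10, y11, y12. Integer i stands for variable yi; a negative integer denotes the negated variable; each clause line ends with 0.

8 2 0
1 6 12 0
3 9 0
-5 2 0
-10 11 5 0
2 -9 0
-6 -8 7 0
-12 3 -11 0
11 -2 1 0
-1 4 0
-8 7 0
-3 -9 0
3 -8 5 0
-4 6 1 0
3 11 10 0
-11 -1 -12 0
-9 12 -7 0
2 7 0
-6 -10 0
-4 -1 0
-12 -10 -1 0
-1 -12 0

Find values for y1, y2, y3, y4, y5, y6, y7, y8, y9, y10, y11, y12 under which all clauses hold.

y1=F, y2=T, y3=T, y4=T, y5=F, y6=T, y7=T, y8=F, y9=F, y10=F, y11=T, y12=F

Set y1 = False and propagate.
Try y2 = True.
  then y11 is forced to True.
For the remaining variables, y3 = True, y4 = True, y5 = False, y6 = True, y7 = True, y8 = False, y9 = False, y10 = False, y12 = False works.
Every clause has at least one true literal under this assignment.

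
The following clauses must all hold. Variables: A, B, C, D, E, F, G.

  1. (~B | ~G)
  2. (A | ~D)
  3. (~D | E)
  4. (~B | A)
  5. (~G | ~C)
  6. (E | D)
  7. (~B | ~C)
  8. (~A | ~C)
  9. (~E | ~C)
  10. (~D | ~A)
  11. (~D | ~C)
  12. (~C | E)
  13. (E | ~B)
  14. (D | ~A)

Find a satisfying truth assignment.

A = F, B = F, C = F, D = F, E = T, F = T, G = F

Check each clause:
  1. (~B | ~G) — ~G is true.
  2. (A | ~D) — ~D is true.
  3. (~D | E) — ~D is true.
  4. (~B | A) — ~B is true.
  5. (~G | ~C) — ~G is true.
  6. (D | E) — E is true.
  7. (~B | ~C) — ~C is true.
  8. (~A | ~C) — ~C is true.
  9. (~E | ~C) — ~C is true.
  10. (~A | ~D) — ~D is true.
  11. (~C | ~D) — ~D is true.
  12. (~C | E) — ~C is true.
  13. (~B | E) — E is true.
  14. (D | ~A) — ~A is true.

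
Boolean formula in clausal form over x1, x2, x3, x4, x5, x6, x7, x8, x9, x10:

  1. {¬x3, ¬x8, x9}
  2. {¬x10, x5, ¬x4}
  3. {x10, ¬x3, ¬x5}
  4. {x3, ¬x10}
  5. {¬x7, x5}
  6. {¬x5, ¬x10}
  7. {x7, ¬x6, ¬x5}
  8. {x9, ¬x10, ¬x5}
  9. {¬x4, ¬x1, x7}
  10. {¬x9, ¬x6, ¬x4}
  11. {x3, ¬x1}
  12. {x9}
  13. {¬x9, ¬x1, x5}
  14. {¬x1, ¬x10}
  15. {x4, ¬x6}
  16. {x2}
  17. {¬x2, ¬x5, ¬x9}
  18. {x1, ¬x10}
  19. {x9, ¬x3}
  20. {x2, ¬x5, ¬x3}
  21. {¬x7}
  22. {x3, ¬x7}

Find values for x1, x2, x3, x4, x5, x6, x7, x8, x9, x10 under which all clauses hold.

x1=F, x2=T, x3=T, x4=F, x5=F, x6=F, x7=F, x8=T, x9=T, x10=F

(x9) is a unit clause, so x9 = True.
(x2) is a unit clause, so x2 = True.
Unit propagation: (¬x5) forces x5 = False.
(¬x7) is a unit clause, so x7 = False.
Unit propagation: (¬x1) forces x1 = False.
(¬x10) is a unit clause, so x10 = False.
Pure literal: x6 appears only negated; assign x6 = False.
x3, x4, x8 are now unconstrained; take x3 = True, x4 = False, x8 = True.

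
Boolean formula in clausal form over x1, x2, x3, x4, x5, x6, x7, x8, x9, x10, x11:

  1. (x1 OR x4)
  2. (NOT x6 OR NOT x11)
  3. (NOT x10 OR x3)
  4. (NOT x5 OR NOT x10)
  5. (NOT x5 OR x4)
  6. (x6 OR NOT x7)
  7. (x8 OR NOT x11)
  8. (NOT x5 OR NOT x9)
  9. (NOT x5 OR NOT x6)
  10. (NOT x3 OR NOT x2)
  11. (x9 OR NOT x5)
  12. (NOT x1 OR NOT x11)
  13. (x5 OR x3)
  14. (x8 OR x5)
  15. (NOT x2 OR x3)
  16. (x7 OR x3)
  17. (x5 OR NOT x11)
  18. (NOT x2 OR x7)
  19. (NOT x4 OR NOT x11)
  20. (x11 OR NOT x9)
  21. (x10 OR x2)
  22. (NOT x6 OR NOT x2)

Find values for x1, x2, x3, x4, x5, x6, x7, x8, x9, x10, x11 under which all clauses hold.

x1=False, x2=False, x3=True, x4=True, x5=False, x6=True, x7=False, x8=True, x9=False, x10=True, x11=False

Check each clause:
  1. (x4 OR x1) — x4 is true.
  2. (NOT x6 OR NOT x11) — NOT x11 is true.
  3. (x3 OR NOT x10) — x3 is true.
  4. (NOT x5 OR NOT x10) — NOT x5 is true.
  5. (NOT x5 OR x4) — NOT x5 is true.
  6. (NOT x7 OR x6) — NOT x7 is true.
  7. (NOT x11 OR x8) — x8 is true.
  8. (NOT x9 OR NOT x5) — NOT x5 is true.
  9. (NOT x5 OR NOT x6) — NOT x5 is true.
  10. (NOT x2 OR NOT x3) — NOT x2 is true.
  11. (NOT x5 OR x9) — NOT x5 is true.
  12. (NOT x1 OR NOT x11) — NOT x11 is true.
  13. (x5 OR x3) — x3 is true.
  14. (x5 OR x8) — x8 is true.
  15. (NOT x2 OR x3) — x3 is true.
  16. (x3 OR x7) — x3 is true.
  17. (NOT x11 OR x5) — NOT x11 is true.
  18. (NOT x2 OR x7) — NOT x2 is true.
  19. (NOT x4 OR NOT x11) — NOT x11 is true.
  20. (x11 OR NOT x9) — NOT x9 is true.
  21. (x10 OR x2) — x10 is true.
  22. (NOT x2 OR NOT x6) — NOT x2 is true.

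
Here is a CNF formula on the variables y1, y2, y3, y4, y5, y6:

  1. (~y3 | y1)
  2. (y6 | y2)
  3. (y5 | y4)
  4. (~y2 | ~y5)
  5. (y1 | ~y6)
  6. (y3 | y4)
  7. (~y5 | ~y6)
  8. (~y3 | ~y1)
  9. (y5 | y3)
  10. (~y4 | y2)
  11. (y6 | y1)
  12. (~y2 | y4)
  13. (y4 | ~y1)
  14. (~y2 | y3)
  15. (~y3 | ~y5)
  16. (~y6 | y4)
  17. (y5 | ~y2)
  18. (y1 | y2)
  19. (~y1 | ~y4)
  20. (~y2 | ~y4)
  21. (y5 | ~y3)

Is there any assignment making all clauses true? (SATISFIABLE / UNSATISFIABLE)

y2 = True:
  propagation gives y5=False; an empty clause results — contradiction.
y2 = False:
  propagation gives y6=True, y1=True, y5=False, y4=True; an empty clause results — contradiction.
Every branch closes, so no satisfying assignment exists.

UNSATISFIABLE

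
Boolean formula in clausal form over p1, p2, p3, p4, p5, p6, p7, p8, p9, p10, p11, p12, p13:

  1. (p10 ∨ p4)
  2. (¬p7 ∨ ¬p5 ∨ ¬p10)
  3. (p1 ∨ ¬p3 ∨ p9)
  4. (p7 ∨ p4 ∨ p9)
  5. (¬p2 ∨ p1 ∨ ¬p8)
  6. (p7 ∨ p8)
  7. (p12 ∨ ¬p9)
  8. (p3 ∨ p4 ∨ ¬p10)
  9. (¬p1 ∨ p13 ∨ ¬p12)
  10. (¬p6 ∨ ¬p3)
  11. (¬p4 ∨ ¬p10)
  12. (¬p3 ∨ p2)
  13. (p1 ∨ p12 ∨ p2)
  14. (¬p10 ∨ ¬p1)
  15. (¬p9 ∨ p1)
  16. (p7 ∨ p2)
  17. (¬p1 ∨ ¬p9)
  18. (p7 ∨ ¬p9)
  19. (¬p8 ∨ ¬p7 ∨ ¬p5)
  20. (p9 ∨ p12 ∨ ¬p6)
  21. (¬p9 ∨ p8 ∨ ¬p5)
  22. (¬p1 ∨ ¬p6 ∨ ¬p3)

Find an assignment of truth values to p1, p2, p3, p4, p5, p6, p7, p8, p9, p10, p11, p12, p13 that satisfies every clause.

p1 = T, p2 = T, p3 = F, p4 = T, p5 = F, p6 = F, p7 = F, p8 = T, p9 = F, p10 = F, p11 = T, p12 = F, p13 = F

Check each clause:
  1. (p10 ∨ p4) — p4 is true.
  2. (¬p5 ∨ ¬p10 ∨ ¬p7) — ¬p7 is true.
  3. (p1 ∨ ¬p3 ∨ p9) — p1 is true.
  4. (p4 ∨ p9 ∨ p7) — p4 is true.
  5. (¬p8 ∨ ¬p2 ∨ p1) — p1 is true.
  6. (p8 ∨ p7) — p8 is true.
  7. (p12 ∨ ¬p9) — ¬p9 is true.
  8. (¬p10 ∨ p4 ∨ p3) — p4 is true.
  9. (¬p1 ∨ p13 ∨ ¬p12) — ¬p12 is true.
  10. (¬p3 ∨ ¬p6) — ¬p6 is true.
  11. (¬p10 ∨ ¬p4) — ¬p10 is true.
  12. (p2 ∨ ¬p3) — p2 is true.
  13. (p2 ∨ p1 ∨ p12) — p1 is true.
  14. (¬p10 ∨ ¬p1) — ¬p10 is true.
  15. (¬p9 ∨ p1) — p1 is true.
  16. (p7 ∨ p2) — p2 is true.
  17. (¬p9 ∨ ¬p1) — ¬p9 is true.
  18. (p7 ∨ ¬p9) — ¬p9 is true.
  19. (¬p7 ∨ ¬p5 ∨ ¬p8) — ¬p7 is true.
  20. (p9 ∨ ¬p6 ∨ p12) — ¬p6 is true.
  21. (¬p9 ∨ p8 ∨ ¬p5) — p8 is true.
  22. (¬p1 ∨ ¬p3 ∨ ¬p6) — ¬p6 is true.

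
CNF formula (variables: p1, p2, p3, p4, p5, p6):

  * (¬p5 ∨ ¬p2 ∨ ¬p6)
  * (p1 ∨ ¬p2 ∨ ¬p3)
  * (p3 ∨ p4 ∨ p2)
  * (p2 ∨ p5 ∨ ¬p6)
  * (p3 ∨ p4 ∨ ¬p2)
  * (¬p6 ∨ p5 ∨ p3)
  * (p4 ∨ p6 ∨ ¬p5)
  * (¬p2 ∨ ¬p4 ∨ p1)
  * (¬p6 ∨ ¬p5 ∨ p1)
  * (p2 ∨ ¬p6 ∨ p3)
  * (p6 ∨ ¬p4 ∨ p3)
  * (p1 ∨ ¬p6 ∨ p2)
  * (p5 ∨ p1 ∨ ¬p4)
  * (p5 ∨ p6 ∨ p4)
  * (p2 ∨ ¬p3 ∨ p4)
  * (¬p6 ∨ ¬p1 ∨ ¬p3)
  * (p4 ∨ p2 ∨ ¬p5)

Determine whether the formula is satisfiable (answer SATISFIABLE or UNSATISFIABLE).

Set p1 = True and propagate.
For the remaining variables, p2 = True, p3 = True, p4 = True, p5 = True, p6 = False works.
So p1 = T, p2 = T, p3 = T, p4 = T, p5 = T, p6 = F is a satisfying assignment.

SATISFIABLE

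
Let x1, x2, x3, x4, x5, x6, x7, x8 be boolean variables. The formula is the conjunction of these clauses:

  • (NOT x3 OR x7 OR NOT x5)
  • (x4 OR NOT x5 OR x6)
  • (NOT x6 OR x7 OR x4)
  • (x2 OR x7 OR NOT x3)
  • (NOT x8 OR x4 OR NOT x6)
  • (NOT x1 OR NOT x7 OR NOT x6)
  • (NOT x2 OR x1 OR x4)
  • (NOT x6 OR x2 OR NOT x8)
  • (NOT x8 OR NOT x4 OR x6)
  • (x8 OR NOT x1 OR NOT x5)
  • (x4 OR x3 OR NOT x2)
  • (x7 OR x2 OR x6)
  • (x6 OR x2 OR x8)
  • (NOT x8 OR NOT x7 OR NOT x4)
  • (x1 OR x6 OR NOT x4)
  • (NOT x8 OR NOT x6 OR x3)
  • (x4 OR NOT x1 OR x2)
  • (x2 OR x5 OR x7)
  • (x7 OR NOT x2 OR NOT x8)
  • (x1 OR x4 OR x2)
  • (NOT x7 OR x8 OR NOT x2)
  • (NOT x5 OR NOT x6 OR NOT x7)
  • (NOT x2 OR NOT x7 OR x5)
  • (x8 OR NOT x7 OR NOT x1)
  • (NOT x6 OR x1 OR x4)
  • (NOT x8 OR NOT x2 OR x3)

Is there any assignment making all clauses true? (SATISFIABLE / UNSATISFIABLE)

SATISFIABLE

Try x1 = True.
For the remaining variables, x2 = True, x3 = True, x4 = False, x5 = False, x6 = False, x7 = False, x8 = False works.
So x1 = T, x2 = T, x3 = T, x4 = F, x5 = F, x6 = F, x7 = F, x8 = F is a satisfying assignment.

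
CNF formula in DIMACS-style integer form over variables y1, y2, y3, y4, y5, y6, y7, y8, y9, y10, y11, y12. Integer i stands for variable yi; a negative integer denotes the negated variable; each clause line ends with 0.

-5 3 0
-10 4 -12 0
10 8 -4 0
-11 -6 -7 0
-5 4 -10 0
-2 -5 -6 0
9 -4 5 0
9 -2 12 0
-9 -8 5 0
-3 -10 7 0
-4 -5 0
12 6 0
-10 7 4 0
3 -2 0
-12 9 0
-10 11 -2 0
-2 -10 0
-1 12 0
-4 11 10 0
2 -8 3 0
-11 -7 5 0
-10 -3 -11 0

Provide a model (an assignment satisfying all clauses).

y1 = False, y2 = False, y3 = True, y4 = False, y5 = False, y6 = True, y7 = True, y8 = False, y9 = True, y10 = False, y11 = False, y12 = False

Pure literal: y1 appears only negated; assign y1 = False.
Branch on y2: take y2 = False.
Set y3 = True and propagate.
For the remaining variables, y4 = False, y5 = False, y6 = True, y7 = True, y8 = False, y9 = True, y10 = False, y11 = False, y12 = False works.
Check each clause:
  1. (¬y5 ∨ y3) — y3 is true.
  2. (¬y10 ∨ y4 ∨ ¬y12) — ¬y12 is true.
  3. (y10 ∨ ¬y4 ∨ y8) — ¬y4 is true.
  4. (¬y7 ∨ ¬y11 ∨ ¬y6) — ¬y11 is true.
  5. (¬y5 ∨ ¬y10 ∨ y4) — ¬y5 is true.
  6. (¬y5 ∨ ¬y6 ∨ ¬y2) — ¬y5 is true.
  7. (¬y4 ∨ y5 ∨ y9) — y9 is true.
  8. (¬y2 ∨ y9 ∨ y12) — y9 is true.
  9. (y5 ∨ ¬y9 ∨ ¬y8) — ¬y8 is true.
  10. (y7 ∨ ¬y3 ∨ ¬y10) — ¬y10 is true.
  11. (¬y4 ∨ ¬y5) — ¬y5 is true.
  12. (y6 ∨ y12) — y6 is true.
  13. (¬y10 ∨ y7 ∨ y4) — ¬y10 is true.
  14. (y3 ∨ ¬y2) — y3 is true.
  15. (¬y12 ∨ y9) — y9 is true.
  16. (y11 ∨ ¬y10 ∨ ¬y2) — ¬y2 is true.
  17. (¬y2 ∨ ¬y10) — ¬y2 is true.
  18. (y12 ∨ ¬y1) — ¬y1 is true.
  19. (¬y4 ∨ y10 ∨ y11) — ¬y4 is true.
  20. (¬y8 ∨ y2 ∨ y3) — ¬y8 is true.
  21. (y5 ∨ ¬y11 ∨ ¬y7) — ¬y11 is true.
  22. (¬y3 ∨ ¬y10 ∨ ¬y11) — ¬y11 is true.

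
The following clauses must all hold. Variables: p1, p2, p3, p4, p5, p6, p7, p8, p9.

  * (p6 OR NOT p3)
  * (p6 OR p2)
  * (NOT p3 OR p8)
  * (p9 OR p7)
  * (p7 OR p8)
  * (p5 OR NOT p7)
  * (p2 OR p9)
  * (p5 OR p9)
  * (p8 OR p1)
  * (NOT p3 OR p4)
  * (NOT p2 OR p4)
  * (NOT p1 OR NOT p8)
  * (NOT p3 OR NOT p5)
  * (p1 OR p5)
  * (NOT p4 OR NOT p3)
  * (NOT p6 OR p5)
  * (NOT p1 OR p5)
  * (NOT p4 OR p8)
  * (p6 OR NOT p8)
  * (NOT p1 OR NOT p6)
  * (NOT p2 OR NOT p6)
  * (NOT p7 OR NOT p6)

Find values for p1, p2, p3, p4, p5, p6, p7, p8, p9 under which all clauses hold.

p1 = False, p2 = False, p3 = False, p4 = False, p5 = True, p6 = True, p7 = False, p8 = True, p9 = True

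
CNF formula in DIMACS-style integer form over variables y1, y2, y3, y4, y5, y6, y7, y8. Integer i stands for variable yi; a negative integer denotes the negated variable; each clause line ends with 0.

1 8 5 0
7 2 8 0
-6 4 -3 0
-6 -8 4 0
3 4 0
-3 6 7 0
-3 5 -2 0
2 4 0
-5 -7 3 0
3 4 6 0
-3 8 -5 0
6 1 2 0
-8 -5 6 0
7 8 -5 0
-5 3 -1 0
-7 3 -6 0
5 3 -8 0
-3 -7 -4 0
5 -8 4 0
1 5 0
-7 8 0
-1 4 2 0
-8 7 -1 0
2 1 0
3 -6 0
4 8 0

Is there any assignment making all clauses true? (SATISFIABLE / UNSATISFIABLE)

Set y1 = False and propagate.
  then y5 is forced to True.
  then y2 is forced to True.
For the remaining variables, y3 = True, y4 = True, y6 = True, y7 = False, y8 = True works.
So y1=F, y2=T, y3=T, y4=T, y5=T, y6=T, y7=F, y8=T is a satisfying assignment.

SATISFIABLE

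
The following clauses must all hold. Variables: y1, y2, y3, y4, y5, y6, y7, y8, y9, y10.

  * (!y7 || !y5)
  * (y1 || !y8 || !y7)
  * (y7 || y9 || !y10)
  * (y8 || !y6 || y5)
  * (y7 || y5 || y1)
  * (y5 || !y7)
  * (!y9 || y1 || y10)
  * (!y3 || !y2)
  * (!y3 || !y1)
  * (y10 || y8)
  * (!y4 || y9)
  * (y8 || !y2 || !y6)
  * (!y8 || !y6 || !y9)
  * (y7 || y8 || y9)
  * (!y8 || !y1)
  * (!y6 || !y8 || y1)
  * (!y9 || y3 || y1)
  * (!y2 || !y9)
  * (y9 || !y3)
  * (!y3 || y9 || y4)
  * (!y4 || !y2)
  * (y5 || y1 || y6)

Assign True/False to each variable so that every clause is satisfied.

y1=True  y2=False  y3=False  y4=False  y5=True  y6=True  y7=False  y8=False  y9=True  y10=True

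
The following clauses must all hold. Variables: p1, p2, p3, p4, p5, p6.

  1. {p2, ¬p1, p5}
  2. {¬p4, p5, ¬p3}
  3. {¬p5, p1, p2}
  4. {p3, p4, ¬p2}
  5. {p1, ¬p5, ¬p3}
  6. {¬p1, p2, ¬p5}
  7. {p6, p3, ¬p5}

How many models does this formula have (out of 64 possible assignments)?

20

Case analysis on p5 and p1:
  p5=1, p1=1: 5 of the 16 assignments to (p2,p3,p4,p6) work.
  p5=1, p1=0: remaining (p2,p3,p4,p6) ∈ {(1,0,1,1)} — 1.
  p5=0, p1=1: remaining (p2,p3,p4,p6) ∈ {(1,0,1,0); (1,0,1,1); (1,1,0,0); (1,1,0,1)} — 4.
  p5=0, p1=0: p6 free; 5 ways for (p2,p3,p4) × 2^1 = 10.
Total: 5 + 1 + 4 + 10 = 20.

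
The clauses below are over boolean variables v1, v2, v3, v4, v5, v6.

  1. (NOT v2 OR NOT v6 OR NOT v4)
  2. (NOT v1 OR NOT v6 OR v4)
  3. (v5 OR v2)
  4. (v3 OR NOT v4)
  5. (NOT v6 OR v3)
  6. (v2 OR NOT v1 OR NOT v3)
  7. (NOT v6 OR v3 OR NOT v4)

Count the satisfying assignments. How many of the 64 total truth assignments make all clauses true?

20

Case analysis on v3 and v4:
  v3=T, v4=T: 6 of the 16 assignments to (v1,v2,v5,v6) work.
  v3=T, v4=F: 8 of the 16 assignments to (v1,v2,v5,v6) work.
  v3=F, v4=T: a clause becomes empty — 0.
  v3=F, v4=F: v1 free; 3 ways for (v2,v5,v6) × 2^1 = 6.
Total: 6 + 8 + 0 + 6 = 20.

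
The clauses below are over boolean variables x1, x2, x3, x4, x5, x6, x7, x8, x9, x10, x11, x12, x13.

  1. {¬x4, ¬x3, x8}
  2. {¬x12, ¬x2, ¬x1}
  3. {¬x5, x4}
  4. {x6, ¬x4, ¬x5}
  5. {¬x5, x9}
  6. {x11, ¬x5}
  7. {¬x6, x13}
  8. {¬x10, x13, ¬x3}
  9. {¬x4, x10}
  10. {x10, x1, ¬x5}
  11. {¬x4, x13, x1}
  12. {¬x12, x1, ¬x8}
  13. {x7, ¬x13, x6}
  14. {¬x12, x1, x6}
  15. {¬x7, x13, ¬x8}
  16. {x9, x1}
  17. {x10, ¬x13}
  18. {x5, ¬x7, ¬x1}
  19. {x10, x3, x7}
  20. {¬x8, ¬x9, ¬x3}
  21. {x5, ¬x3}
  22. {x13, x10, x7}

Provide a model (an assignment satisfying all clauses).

Pure literal: x12 appears only negated; assign x12 = False.
Try x1 = False.
  then x9 is forced to True.
For the remaining variables, x2 = True, x3 = False, x4 = True, x5 = False, x6 = True, x7 = False, x8 = True, x10 = True, x11 = False, x13 = True works.
Every clause has at least one true literal under this assignment.

x1=F, x2=T, x3=F, x4=T, x5=F, x6=T, x7=F, x8=T, x9=T, x10=T, x11=F, x12=F, x13=T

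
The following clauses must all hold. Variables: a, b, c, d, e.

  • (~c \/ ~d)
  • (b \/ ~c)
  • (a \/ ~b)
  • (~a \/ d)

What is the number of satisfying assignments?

8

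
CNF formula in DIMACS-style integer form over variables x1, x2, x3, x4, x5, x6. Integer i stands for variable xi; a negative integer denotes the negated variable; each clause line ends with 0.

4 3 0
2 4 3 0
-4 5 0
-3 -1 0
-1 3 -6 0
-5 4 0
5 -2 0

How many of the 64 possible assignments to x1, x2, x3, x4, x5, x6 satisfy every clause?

Case analysis on x3 and x4:
  x3=1, x4=1: remaining (x1,x2,x5,x6) ∈ {(0,0,1,0); (0,0,1,1); (0,1,1,0); (0,1,1,1)} — 4.
  x3=1, x4=0: remaining (x1,x2,x5,x6) ∈ {(0,0,0,0); (0,0,0,1)} — 2.
  x3=0, x4=1: x2 free; 3 ways for (x1,x5,x6) × 2^1 = 6.
  x3=0, x4=0: a clause becomes empty — 0.
Total: 4 + 2 + 6 + 0 = 12.

12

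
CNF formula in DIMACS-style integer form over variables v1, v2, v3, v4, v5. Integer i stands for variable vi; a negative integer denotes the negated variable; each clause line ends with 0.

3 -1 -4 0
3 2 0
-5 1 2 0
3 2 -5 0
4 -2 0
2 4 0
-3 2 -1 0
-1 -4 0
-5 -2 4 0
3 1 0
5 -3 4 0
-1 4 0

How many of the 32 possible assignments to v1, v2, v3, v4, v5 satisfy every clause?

The models are:
  v1=F v2=F v3=T v4=T v5=F
  v1=F v2=T v3=T v4=T v5=F
  v1=F v2=T v3=T v4=T v5=T
Count: 3.

3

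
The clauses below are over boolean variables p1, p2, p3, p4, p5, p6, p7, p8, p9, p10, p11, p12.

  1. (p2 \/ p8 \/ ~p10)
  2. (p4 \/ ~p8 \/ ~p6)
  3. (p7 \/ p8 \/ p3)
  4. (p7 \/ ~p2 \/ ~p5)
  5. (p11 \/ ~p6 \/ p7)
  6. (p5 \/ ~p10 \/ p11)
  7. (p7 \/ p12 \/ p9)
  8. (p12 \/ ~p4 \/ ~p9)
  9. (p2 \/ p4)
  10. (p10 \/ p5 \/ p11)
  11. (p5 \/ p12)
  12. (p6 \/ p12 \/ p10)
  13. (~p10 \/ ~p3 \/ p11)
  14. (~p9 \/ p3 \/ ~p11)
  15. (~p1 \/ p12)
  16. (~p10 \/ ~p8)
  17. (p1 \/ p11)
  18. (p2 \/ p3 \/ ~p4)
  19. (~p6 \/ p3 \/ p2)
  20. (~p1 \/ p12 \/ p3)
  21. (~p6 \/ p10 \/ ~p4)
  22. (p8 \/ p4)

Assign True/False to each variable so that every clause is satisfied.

p1=False  p2=True  p3=True  p4=False  p5=False  p6=False  p7=True  p8=True  p9=True  p10=False  p11=True  p12=True

Check each clause:
  1. (p8 \/ ~p10 \/ p2) — p8 is true.
  2. (~p8 \/ p4 \/ ~p6) — ~p6 is true.
  3. (p7 \/ p3 \/ p8) — p8 is true.
  4. (~p5 \/ p7 \/ ~p2) — ~p5 is true.
  5. (p7 \/ p11 \/ ~p6) — ~p6 is true.
  6. (p11 \/ p5 \/ ~p10) — p11 is true.
  7. (p9 \/ p7 \/ p12) — p9 is true.
  8. (~p4 \/ p12 \/ ~p9) — ~p4 is true.
  9. (p2 \/ p4) — p2 is true.
  10. (p11 \/ p5 \/ p10) — p11 is true.
  11. (p12 \/ p5) — p12 is true.
  12. (p10 \/ p6 \/ p12) — p12 is true.
  13. (~p10 \/ p11 \/ ~p3) — p11 is true.
  14. (~p11 \/ p3 \/ ~p9) — p3 is true.
  15. (p12 \/ ~p1) — p12 is true.
  16. (~p8 \/ ~p10) — ~p10 is true.
  17. (p11 \/ p1) — p11 is true.
  18. (p2 \/ ~p4 \/ p3) — p2 is true.
  19. (p2 \/ p3 \/ ~p6) — p2 is true.
  20. (p3 \/ ~p1 \/ p12) — p3 is true.
  21. (~p4 \/ ~p6 \/ p10) — ~p6 is true.
  22. (p4 \/ p8) — p8 is true.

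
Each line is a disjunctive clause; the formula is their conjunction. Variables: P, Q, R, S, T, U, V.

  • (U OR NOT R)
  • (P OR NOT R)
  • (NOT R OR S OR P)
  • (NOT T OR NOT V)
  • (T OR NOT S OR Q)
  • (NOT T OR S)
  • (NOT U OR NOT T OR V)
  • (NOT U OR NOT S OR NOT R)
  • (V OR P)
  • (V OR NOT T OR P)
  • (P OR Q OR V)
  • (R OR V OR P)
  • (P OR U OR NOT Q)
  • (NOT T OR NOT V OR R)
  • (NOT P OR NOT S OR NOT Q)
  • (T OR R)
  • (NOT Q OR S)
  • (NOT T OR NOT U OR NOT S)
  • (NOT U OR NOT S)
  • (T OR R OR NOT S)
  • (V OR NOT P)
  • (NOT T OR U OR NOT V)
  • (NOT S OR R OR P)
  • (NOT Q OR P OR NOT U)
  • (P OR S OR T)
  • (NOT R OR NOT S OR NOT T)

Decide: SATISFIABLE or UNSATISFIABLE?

Branch on P: take P = True.
  then V is forced to True.
  then T is forced to False.
  then R is forced to True.
  then U is forced to True.
  then S is forced to False.
  then Q is forced to False.
So P=True, Q=False, R=True, S=False, T=False, U=True, V=True is a satisfying assignment.

SATISFIABLE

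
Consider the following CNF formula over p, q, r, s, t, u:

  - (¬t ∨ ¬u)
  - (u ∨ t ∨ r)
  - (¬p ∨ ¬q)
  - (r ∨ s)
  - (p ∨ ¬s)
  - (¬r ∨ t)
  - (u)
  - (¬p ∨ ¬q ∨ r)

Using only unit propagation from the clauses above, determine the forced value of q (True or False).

(u) is a unit clause: u = True.
(¬u ∨ ¬t): since u = True, the clause reduces to (¬t). t = False.
(t ∨ ¬r) with t = False leaves only ¬r, so r = False.
(r ∨ s): since r = False, the clause reduces to (s). s = True.
From (p ∨ ¬s) and s = True: p = True.
(¬p ∨ ¬q) with p = True leaves only ¬q, so q = False.

False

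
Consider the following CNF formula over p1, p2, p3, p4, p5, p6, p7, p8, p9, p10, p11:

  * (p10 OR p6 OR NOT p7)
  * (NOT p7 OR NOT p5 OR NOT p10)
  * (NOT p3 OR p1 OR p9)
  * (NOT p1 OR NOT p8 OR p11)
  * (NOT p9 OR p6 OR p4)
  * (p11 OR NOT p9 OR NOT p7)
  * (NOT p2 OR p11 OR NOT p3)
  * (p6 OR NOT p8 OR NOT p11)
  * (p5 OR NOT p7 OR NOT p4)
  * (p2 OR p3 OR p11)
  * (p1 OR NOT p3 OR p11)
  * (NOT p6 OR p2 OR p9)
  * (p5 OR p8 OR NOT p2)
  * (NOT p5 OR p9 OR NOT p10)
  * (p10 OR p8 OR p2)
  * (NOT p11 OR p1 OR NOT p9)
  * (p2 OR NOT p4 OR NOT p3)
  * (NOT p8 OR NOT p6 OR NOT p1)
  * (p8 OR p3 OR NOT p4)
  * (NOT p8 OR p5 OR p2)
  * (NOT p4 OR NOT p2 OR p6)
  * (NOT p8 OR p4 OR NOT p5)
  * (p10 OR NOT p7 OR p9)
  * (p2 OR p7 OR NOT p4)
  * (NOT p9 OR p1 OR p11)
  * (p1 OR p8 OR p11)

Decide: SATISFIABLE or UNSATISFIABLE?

Try p1 = True.
Branch on p2: take p2 = True.
Set p3 = False and propagate.
For the remaining variables, p4 = False, p5 = True, p6 = True, p7 = True, p8 = False, p9 = True, p10 = False, p11 = True works.
So p1=True  p2=True  p3=False  p4=False  p5=True  p6=True  p7=True  p8=False  p9=True  p10=False  p11=True is a satisfying assignment.

SATISFIABLE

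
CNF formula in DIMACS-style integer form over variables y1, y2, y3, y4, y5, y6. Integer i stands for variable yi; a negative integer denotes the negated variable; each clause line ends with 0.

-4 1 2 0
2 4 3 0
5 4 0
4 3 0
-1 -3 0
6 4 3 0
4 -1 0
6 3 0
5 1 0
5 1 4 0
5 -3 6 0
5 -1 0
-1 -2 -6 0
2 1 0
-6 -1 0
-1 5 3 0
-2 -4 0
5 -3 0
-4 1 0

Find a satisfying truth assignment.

y1=False  y2=True  y3=True  y4=False  y5=True  y6=True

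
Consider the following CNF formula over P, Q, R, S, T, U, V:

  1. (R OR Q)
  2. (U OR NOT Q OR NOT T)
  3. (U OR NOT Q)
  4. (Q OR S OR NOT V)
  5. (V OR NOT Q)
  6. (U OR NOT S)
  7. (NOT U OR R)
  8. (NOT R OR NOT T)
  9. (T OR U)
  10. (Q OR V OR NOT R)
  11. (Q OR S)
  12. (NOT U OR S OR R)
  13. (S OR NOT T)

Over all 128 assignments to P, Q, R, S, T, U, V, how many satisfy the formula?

Satisfying assignments:
  P=F Q=F R=T S=T T=F U=T V=T
  P=F Q=T R=T S=F T=F U=T V=T
  P=F Q=T R=T S=T T=F U=T V=T
  P=T Q=F R=T S=T T=F U=T V=T
  P=T Q=T R=T S=F T=F U=T V=T
  P=T Q=T R=T S=T T=F U=T V=T
That's 6 in total.

6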